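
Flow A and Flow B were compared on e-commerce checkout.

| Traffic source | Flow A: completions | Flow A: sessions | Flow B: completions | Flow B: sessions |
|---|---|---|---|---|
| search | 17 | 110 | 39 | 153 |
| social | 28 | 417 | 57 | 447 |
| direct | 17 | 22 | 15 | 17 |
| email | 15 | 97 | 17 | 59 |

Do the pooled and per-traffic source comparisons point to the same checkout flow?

Yes

Search: Flow A 17/110 = 15.5%, Flow B 39/153 = 25.5% → Flow B
Social: Flow A 28/417 = 6.7%, Flow B 57/447 = 12.8% → Flow B
Direct: Flow A 17/22 = 77.3%, Flow B 15/17 = 88.2% → Flow B
Email: Flow A 15/97 = 15.5%, Flow B 17/59 = 28.8% → Flow B
Overall: Flow A 77/646 = 11.9%, Flow B 128/676 = 18.9% → Flow B
Flow B wins overall and in every traffic group — no reversal.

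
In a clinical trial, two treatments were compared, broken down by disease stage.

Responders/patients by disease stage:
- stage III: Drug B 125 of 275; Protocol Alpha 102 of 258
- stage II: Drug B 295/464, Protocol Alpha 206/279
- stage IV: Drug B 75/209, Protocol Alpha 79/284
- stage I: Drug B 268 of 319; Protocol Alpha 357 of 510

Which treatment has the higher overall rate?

Stage III: Drug B 125/275 = 45.5%, Protocol Alpha 102/258 = 39.5% → Drug B
Stage II: Drug B 295/464 = 63.6%, Protocol Alpha 206/279 = 73.8% → Protocol Alpha
Stage IV: Drug B 75/209 = 35.9%, Protocol Alpha 79/284 = 27.8% → Drug B
Stage I: Drug B 268/319 = 84.0%, Protocol Alpha 357/510 = 70.0% → Drug B
Overall: Drug B 763/1267 = 60.2%, Protocol Alpha 744/1331 = 55.9% → Drug B
(Neither sweeps every disease group, but Drug B has the higher pooled rate.)

Drug B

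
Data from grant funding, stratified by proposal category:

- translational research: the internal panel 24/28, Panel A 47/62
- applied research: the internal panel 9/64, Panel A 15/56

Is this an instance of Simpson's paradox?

No

Translational research: the internal panel 24/28 = 85.7%, Panel A 47/62 = 75.8% → the internal panel
Applied research: the internal panel 9/64 = 14.1%, Panel A 15/56 = 26.8% → Panel A
Overall: the internal panel 33/92 = 35.9%, Panel A 62/118 = 52.5% → Panel A
Neither sweeps: the internal panel wins 1 of 2 groups, Panel A wins 1. Panel A wins overall but not every group — no Simpson reversal.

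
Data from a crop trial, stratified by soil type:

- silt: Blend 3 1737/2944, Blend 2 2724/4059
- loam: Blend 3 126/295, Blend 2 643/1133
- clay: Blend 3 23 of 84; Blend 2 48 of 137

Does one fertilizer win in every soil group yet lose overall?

No

Silt: Blend 3 1737/2944 = 59.0%, Blend 2 2724/4059 = 67.1% → Blend 2
Loam: Blend 3 126/295 = 42.7%, Blend 2 643/1133 = 56.8% → Blend 2
Clay: Blend 3 23/84 = 27.4%, Blend 2 48/137 = 35.0% → Blend 2
Overall: Blend 3 1886/3323 = 56.8%, Blend 2 3415/5329 = 64.1% → Blend 2
Blend 2 wins overall and in every soil group — no reversal.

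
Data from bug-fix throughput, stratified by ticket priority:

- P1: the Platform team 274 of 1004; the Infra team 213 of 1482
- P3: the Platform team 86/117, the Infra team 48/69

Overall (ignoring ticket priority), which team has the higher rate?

P1: the Platform team 274/1004 = 27.3%, the Infra team 213/1482 = 14.4% → the Platform team
P3: the Platform team 86/117 = 73.5%, the Infra team 48/69 = 69.6% → the Platform team
Overall: the Platform team 360/1121 = 32.1%, the Infra team 261/1551 = 16.8% → the Platform team

the Platform team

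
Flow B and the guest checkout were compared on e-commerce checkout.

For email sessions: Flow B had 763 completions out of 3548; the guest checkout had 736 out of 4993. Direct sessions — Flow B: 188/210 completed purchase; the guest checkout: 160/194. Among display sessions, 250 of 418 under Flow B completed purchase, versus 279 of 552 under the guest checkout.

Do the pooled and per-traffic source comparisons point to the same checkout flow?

Email: Flow B 763/3548 = 21.5%, the guest checkout 736/4993 = 14.7% → Flow B
Direct: Flow B 188/210 = 89.5%, the guest checkout 160/194 = 82.5% → Flow B
Display: Flow B 250/418 = 59.8%, the guest checkout 279/552 = 50.5% → Flow B
Overall: Flow B 1201/4176 = 28.8%, the guest checkout 1175/5739 = 20.5% → Flow B
Flow B wins overall and in every traffic group — no reversal.

Yes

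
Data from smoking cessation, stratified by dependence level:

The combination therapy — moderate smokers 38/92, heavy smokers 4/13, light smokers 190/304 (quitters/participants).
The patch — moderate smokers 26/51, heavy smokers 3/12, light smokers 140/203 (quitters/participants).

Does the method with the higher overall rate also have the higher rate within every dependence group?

Moderate smokers: the combination therapy 38/92 = 41.3%, the patch 26/51 = 51.0% → the patch
Heavy smokers: the combination therapy 4/13 = 30.8%, the patch 3/12 = 25.0% → the combination therapy
Light smokers: the combination therapy 190/304 = 62.5%, the patch 140/203 = 69.0% → the patch
Overall: the combination therapy 232/409 = 56.7%, the patch 169/266 = 63.5% → the patch
Neither sweeps: the combination therapy wins 1 of 3 groups, the patch wins 2. The patch wins overall but not every group — no Simpson reversal.

No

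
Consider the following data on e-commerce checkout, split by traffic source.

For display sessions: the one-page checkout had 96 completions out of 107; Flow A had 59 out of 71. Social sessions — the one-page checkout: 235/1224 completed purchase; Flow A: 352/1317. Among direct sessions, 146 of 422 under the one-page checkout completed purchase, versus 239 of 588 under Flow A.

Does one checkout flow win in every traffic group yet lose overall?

Display: the one-page checkout 96/107 = 89.7%, Flow A 59/71 = 83.1% → the one-page checkout
Social: the one-page checkout 235/1224 = 19.2%, Flow A 352/1317 = 26.7% → Flow A
Direct: the one-page checkout 146/422 = 34.6%, Flow A 239/588 = 40.6% → Flow A
Overall: the one-page checkout 477/1753 = 27.2%, Flow A 650/1976 = 32.9% → Flow A
Neither sweeps: the one-page checkout wins 1 of 3 groups, Flow A wins 2. Flow A wins overall but not every group — no Simpson reversal.

No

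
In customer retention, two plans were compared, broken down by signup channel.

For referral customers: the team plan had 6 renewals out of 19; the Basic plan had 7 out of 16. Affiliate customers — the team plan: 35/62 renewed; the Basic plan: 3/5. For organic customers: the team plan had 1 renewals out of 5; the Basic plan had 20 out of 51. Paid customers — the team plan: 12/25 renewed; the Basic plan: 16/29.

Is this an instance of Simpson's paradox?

Yes

Referral: the team plan 6/19 = 31.6%, the Basic plan 7/16 = 43.8% → the Basic plan
Affiliate: the team plan 35/62 = 56.5%, the Basic plan 3/5 = 60.0% → the Basic plan
Organic: the team plan 1/5 = 20.0%, the Basic plan 20/51 = 39.2% → the Basic plan
Paid: the team plan 12/25 = 48.0%, the Basic plan 16/29 = 55.2% → the Basic plan
Overall: the team plan 54/111 = 48.6%, the Basic plan 46/101 = 45.5% → the team plan
The Basic plan wins each signup group but the team plan wins overall — the comparison reverses. The Basic plan's customers skew toward organic, which has a lower base rate.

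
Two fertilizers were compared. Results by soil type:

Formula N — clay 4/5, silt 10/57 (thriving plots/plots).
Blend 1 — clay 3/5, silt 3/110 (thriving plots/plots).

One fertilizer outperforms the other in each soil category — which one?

Formula N

Clay: Formula N 4/5 = 80.0%, Blend 1 3/5 = 60.0% → Formula N
Silt: Formula N 10/57 = 17.5%, Blend 1 3/110 = 2.7% → Formula N
Formula N has the higher rate in both groups.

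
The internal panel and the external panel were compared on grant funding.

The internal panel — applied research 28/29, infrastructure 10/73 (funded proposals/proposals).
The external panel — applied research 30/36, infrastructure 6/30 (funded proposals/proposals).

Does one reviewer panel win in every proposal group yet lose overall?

Applied research: the internal panel 28/29 = 96.6%, the external panel 30/36 = 83.3% → the internal panel
Infrastructure: the internal panel 10/73 = 13.7%, the external panel 6/30 = 20.0% → the external panel
Overall: the internal panel 38/102 = 37.3%, the external panel 36/66 = 54.5% → the external panel
Neither sweeps: the internal panel wins 1 of 2 groups, the external panel wins 1. The external panel wins overall but not every group — no Simpson reversal.

No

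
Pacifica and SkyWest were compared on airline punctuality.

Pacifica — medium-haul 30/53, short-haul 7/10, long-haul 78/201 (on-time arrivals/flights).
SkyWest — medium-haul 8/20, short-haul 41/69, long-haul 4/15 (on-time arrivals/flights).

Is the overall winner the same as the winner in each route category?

Medium-haul: Pacifica 30/53 = 56.6%, SkyWest 8/20 = 40.0% → Pacifica
Short-haul: Pacifica 7/10 = 70.0%, SkyWest 41/69 = 59.4% → Pacifica
Long-haul: Pacifica 78/201 = 38.8%, SkyWest 4/15 = 26.7% → Pacifica
Overall: Pacifica 115/264 = 43.6%, SkyWest 53/104 = 51.0% → SkyWest
Pacifica wins each route group but SkyWest wins overall — the comparison reverses. Pacifica's flights skew toward long-haul, which has a lower base rate.

No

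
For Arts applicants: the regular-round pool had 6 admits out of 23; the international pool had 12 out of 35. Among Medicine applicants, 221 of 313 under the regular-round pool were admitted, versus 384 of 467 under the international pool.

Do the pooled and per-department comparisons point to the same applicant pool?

Arts: the regular-round pool 6/23 = 26.1%, the international pool 12/35 = 34.3% → the international pool
Medicine: the regular-round pool 221/313 = 70.6%, the international pool 384/467 = 82.2% → the international pool
Overall: the regular-round pool 227/336 = 67.6%, the international pool 396/502 = 78.9% → the international pool
The international pool wins overall and in every department group — no reversal.

Yes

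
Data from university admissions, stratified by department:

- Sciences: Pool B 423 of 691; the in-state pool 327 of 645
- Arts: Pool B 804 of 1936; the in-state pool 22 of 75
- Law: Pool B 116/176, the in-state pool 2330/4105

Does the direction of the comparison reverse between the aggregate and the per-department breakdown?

Sciences: Pool B 423/691 = 61.2%, the in-state pool 327/645 = 50.7% → Pool B
Arts: Pool B 804/1936 = 41.5%, the in-state pool 22/75 = 29.3% → Pool B
Law: Pool B 116/176 = 65.9%, the in-state pool 2330/4105 = 56.8% → Pool B
Overall: Pool B 1343/2803 = 47.9%, the in-state pool 2679/4825 = 55.5% → the in-state pool
Pool B wins each department group but the in-state pool wins overall — the comparison reverses. Pool B's applicants skew toward Arts, which has a lower base rate.

Yes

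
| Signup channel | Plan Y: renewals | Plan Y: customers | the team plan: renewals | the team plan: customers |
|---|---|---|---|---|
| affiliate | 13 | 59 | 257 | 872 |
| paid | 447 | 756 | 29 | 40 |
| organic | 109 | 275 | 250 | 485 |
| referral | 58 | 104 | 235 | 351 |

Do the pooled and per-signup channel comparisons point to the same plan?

Affiliate: Plan Y 13/59 = 22.0%, the team plan 257/872 = 29.5% → the team plan
Paid: Plan Y 447/756 = 59.1%, the team plan 29/40 = 72.5% → the team plan
Organic: Plan Y 109/275 = 39.6%, the team plan 250/485 = 51.5% → the team plan
Referral: Plan Y 58/104 = 55.8%, the team plan 235/351 = 67.0% → the team plan
Overall: Plan Y 627/1194 = 52.5%, the team plan 771/1748 = 44.1% → Plan Y
The team plan wins each signup group but Plan Y wins overall — the comparison reverses. The team plan's customers skew toward affiliate, which has a lower base rate.

No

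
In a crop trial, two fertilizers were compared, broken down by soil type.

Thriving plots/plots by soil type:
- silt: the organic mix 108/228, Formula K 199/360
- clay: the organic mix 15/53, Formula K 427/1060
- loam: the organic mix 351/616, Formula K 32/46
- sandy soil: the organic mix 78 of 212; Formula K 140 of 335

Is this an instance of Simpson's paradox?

Yes

Silt: the organic mix 108/228 = 47.4%, Formula K 199/360 = 55.3% → Formula K
Clay: the organic mix 15/53 = 28.3%, Formula K 427/1060 = 40.3% → Formula K
Loam: the organic mix 351/616 = 57.0%, Formula K 32/46 = 69.6% → Formula K
Sandy soil: the organic mix 78/212 = 36.8%, Formula K 140/335 = 41.8% → Formula K
Overall: the organic mix 552/1109 = 49.8%, Formula K 798/1801 = 44.3% → the organic mix
Formula K wins each soil group but the organic mix wins overall — the comparison reverses. Formula K's plots skew toward clay, which has a lower base rate.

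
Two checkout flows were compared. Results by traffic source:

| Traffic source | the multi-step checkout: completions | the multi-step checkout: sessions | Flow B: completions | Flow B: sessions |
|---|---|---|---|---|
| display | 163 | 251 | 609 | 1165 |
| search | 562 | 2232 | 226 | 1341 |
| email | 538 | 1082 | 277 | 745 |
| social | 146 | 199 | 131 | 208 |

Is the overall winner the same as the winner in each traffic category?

Display: the multi-step checkout 163/251 = 64.9%, Flow B 609/1165 = 52.3% → the multi-step checkout
Search: the multi-step checkout 562/2232 = 25.2%, Flow B 226/1341 = 16.9% → the multi-step checkout
Email: the multi-step checkout 538/1082 = 49.7%, Flow B 277/745 = 37.2% → the multi-step checkout
Social: the multi-step checkout 146/199 = 73.4%, Flow B 131/208 = 63.0% → the multi-step checkout
Overall: the multi-step checkout 1409/3764 = 37.4%, Flow B 1243/3459 = 35.9% → the multi-step checkout
The multi-step checkout wins overall and in every traffic group — no reversal.

Yes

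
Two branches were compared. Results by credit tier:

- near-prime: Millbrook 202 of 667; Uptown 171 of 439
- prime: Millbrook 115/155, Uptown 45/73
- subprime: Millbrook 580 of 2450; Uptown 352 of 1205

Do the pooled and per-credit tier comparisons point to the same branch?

No

Near-prime: Millbrook 202/667 = 30.3%, Uptown 171/439 = 39.0% → Uptown
Prime: Millbrook 115/155 = 74.2%, Uptown 45/73 = 61.6% → Millbrook
Subprime: Millbrook 580/2450 = 23.7%, Uptown 352/1205 = 29.2% → Uptown
Overall: Millbrook 897/3272 = 27.4%, Uptown 568/1717 = 33.1% → Uptown
Neither sweeps: Millbrook wins 1 of 3 groups, Uptown wins 2. Uptown wins overall but not every group — no Simpson reversal.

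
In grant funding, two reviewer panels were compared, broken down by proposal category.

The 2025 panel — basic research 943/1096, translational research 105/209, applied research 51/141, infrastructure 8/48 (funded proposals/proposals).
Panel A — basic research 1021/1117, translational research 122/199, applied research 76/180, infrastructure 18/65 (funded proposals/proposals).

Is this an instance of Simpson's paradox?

Basic research: the 2025 panel 943/1096 = 86.0%, Panel A 1021/1117 = 91.4% → Panel A
Translational research: the 2025 panel 105/209 = 50.2%, Panel A 122/199 = 61.3% → Panel A
Applied research: the 2025 panel 51/141 = 36.2%, Panel A 76/180 = 42.2% → Panel A
Infrastructure: the 2025 panel 8/48 = 16.7%, Panel A 18/65 = 27.7% → Panel A
Overall: the 2025 panel 1107/1494 = 74.1%, Panel A 1237/1561 = 79.2% → Panel A
Panel A wins overall and in every proposal group — no reversal.

No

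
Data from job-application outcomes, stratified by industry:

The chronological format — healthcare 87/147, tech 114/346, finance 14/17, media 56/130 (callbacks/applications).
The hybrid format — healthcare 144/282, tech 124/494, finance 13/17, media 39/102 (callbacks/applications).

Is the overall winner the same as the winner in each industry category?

Yes

Healthcare: the chronological format 87/147 = 59.2%, the hybrid format 144/282 = 51.1% → the chronological format
Tech: the chronological format 114/346 = 32.9%, the hybrid format 124/494 = 25.1% → the chronological format
Finance: the chronological format 14/17 = 82.4%, the hybrid format 13/17 = 76.5% → the chronological format
Media: the chronological format 56/130 = 43.1%, the hybrid format 39/102 = 38.2% → the chronological format
Overall: the chronological format 271/640 = 42.3%, the hybrid format 320/895 = 35.8% → the chronological format
The chronological format wins overall and in every industry group — no reversal.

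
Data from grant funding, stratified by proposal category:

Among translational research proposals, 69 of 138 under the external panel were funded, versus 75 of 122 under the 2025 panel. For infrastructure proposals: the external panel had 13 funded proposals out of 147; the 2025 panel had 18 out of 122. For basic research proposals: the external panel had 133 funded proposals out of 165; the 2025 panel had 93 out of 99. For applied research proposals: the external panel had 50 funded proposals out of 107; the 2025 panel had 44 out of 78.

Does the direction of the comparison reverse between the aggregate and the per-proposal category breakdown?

Translational research: the external panel 69/138 = 50.0%, the 2025 panel 75/122 = 61.5% → the 2025 panel
Infrastructure: the external panel 13/147 = 8.8%, the 2025 panel 18/122 = 14.8% → the 2025 panel
Basic research: the external panel 133/165 = 80.6%, the 2025 panel 93/99 = 93.9% → the 2025 panel
Applied research: the external panel 50/107 = 46.7%, the 2025 panel 44/78 = 56.4% → the 2025 panel
Overall: the external panel 265/557 = 47.6%, the 2025 panel 230/421 = 54.6% → the 2025 panel
The 2025 panel wins overall and in every proposal group — no reversal.

No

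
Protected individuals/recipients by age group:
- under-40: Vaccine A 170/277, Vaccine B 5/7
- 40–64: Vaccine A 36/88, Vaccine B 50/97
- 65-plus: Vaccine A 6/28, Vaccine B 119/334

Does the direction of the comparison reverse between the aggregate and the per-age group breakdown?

Yes

Under-40: Vaccine A 170/277 = 61.4%, Vaccine B 5/7 = 71.4% → Vaccine B
40–64: Vaccine A 36/88 = 40.9%, Vaccine B 50/97 = 51.5% → Vaccine B
65-plus: Vaccine A 6/28 = 21.4%, Vaccine B 119/334 = 35.6% → Vaccine B
Overall: Vaccine A 212/393 = 53.9%, Vaccine B 174/438 = 39.7% → Vaccine A
Vaccine B wins each age group but Vaccine A wins overall — the comparison reverses. Vaccine B's recipients skew toward 65-plus, which has a lower base rate.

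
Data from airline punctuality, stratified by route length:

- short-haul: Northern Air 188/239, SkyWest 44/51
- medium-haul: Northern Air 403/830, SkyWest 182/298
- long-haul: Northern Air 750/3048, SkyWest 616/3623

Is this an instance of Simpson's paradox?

No

Short-haul: Northern Air 188/239 = 78.7%, SkyWest 44/51 = 86.3% → SkyWest
Medium-haul: Northern Air 403/830 = 48.6%, SkyWest 182/298 = 61.1% → SkyWest
Long-haul: Northern Air 750/3048 = 24.6%, SkyWest 616/3623 = 17.0% → Northern Air
Overall: Northern Air 1341/4117 = 32.6%, SkyWest 842/3972 = 21.2% → Northern Air
Neither sweeps: Northern Air wins 1 of 3 groups, SkyWest wins 2. Northern Air wins overall but not every group — no Simpson reversal.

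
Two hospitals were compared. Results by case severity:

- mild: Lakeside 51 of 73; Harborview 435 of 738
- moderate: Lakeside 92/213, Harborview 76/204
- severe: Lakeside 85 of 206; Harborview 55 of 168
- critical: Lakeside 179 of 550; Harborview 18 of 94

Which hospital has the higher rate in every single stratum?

Lakeside

Mild: Lakeside 51/73 = 69.9%, Harborview 435/738 = 58.9% → Lakeside
Moderate: Lakeside 92/213 = 43.2%, Harborview 76/204 = 37.3% → Lakeside
Severe: Lakeside 85/206 = 41.3%, Harborview 55/168 = 32.7% → Lakeside
Critical: Lakeside 179/550 = 32.5%, Harborview 18/94 = 19.1% → Lakeside
Lakeside has the higher rate in all 4 groups.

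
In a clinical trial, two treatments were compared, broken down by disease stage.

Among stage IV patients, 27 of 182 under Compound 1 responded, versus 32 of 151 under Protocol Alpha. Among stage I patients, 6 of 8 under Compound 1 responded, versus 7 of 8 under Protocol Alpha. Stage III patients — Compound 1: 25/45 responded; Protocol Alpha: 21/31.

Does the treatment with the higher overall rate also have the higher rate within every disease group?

Stage IV: Compound 1 27/182 = 14.8%, Protocol Alpha 32/151 = 21.2% → Protocol Alpha
Stage I: Compound 1 6/8 = 75.0%, Protocol Alpha 7/8 = 87.5% → Protocol Alpha
Stage III: Compound 1 25/45 = 55.6%, Protocol Alpha 21/31 = 67.7% → Protocol Alpha
Overall: Compound 1 58/235 = 24.7%, Protocol Alpha 60/190 = 31.6% → Protocol Alpha
Protocol Alpha wins overall and in every disease group — no reversal.

Yes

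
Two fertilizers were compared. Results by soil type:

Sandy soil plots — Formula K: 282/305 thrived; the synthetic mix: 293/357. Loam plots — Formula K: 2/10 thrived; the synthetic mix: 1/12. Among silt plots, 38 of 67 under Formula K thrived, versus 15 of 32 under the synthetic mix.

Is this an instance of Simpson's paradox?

Sandy soil: Formula K 282/305 = 92.5%, the synthetic mix 293/357 = 82.1% → Formula K
Loam: Formula K 2/10 = 20.0%, the synthetic mix 1/12 = 8.3% → Formula K
Silt: Formula K 38/67 = 56.7%, the synthetic mix 15/32 = 46.9% → Formula K
Overall: Formula K 322/382 = 84.3%, the synthetic mix 309/401 = 77.1% → Formula K
Formula K wins overall and in every soil group — no reversal.

No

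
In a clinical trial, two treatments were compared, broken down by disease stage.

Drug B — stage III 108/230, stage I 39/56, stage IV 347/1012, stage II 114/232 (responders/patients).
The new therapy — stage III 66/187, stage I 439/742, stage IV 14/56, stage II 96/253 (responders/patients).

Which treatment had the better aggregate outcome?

Stage III: Drug B 108/230 = 47.0%, the new therapy 66/187 = 35.3% → Drug B
Stage I: Drug B 39/56 = 69.6%, the new therapy 439/742 = 59.2% → Drug B
Stage IV: Drug B 347/1012 = 34.3%, the new therapy 14/56 = 25.0% → Drug B
Stage II: Drug B 114/232 = 49.1%, the new therapy 96/253 = 37.9% → Drug B
Overall: Drug B 608/1530 = 39.7%, the new therapy 615/1238 = 49.7% → the new therapy
(Drug B wins every disease group but the new therapy wins overall — Drug B's patients skew toward the low-rate stage IV group.)

the new therapy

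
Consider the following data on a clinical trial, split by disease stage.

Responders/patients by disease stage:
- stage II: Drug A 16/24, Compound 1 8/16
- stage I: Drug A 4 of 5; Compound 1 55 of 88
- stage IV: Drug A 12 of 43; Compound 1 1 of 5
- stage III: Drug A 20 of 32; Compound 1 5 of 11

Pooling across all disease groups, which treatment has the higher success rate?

Stage II: Drug A 16/24 = 66.7%, Compound 1 8/16 = 50.0% → Drug A
Stage I: Drug A 4/5 = 80.0%, Compound 1 55/88 = 62.5% → Drug A
Stage IV: Drug A 12/43 = 27.9%, Compound 1 1/5 = 20.0% → Drug A
Stage III: Drug A 20/32 = 62.5%, Compound 1 5/11 = 45.5% → Drug A
Overall: Drug A 52/104 = 50.0%, Compound 1 69/120 = 57.5% → Compound 1
(Drug A wins every disease group but Compound 1 wins overall — Drug A's patients skew toward the low-rate stage IV group.)

Compound 1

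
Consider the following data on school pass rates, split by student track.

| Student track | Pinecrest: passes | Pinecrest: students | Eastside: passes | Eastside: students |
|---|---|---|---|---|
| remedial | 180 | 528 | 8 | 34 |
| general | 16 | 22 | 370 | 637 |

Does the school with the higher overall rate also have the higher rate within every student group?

Remedial: Pinecrest 180/528 = 34.1%, Eastside 8/34 = 23.5% → Pinecrest
General: Pinecrest 16/22 = 72.7%, Eastside 370/637 = 58.1% → Pinecrest
Overall: Pinecrest 196/550 = 35.6%, Eastside 378/671 = 56.3% → Eastside
Pinecrest wins each student group but Eastside wins overall — the comparison reverses. Pinecrest's students skew toward remedial, which has a lower base rate.

No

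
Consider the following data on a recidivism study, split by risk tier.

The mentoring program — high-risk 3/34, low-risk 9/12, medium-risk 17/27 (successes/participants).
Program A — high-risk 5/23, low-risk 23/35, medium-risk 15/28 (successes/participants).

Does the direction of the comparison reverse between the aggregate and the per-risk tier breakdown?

No

High-risk: the mentoring program 3/34 = 8.8%, Program A 5/23 = 21.7% → Program A
Low-risk: the mentoring program 9/12 = 75.0%, Program A 23/35 = 65.7% → the mentoring program
Medium-risk: the mentoring program 17/27 = 63.0%, Program A 15/28 = 53.6% → the mentoring program
Overall: the mentoring program 29/73 = 39.7%, Program A 43/86 = 50.0% → Program A
Neither sweeps: the mentoring program wins 2 of 3 groups, Program A wins 1. Program A wins overall but not every group — no Simpson reversal.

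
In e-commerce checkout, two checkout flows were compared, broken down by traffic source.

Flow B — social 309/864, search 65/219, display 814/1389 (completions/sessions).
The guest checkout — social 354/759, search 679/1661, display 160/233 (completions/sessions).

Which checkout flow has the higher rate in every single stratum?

Social: Flow B 309/864 = 35.8%, the guest checkout 354/759 = 46.6% → the guest checkout
Search: Flow B 65/219 = 29.7%, the guest checkout 679/1661 = 40.9% → the guest checkout
Display: Flow B 814/1389 = 58.6%, the guest checkout 160/233 = 68.7% → the guest checkout
The guest checkout has the higher rate in all 3 groups.

the guest checkout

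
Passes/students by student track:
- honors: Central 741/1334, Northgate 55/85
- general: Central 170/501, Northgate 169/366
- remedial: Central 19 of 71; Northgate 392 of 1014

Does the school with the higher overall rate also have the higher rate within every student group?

Honors: Central 741/1334 = 55.5%, Northgate 55/85 = 64.7% → Northgate
General: Central 170/501 = 33.9%, Northgate 169/366 = 46.2% → Northgate
Remedial: Central 19/71 = 26.8%, Northgate 392/1014 = 38.7% → Northgate
Overall: Central 930/1906 = 48.8%, Northgate 616/1465 = 42.0% → Central
Northgate wins each student group but Central wins overall — the comparison reverses. Northgate's students skew toward remedial, which has a lower base rate.

No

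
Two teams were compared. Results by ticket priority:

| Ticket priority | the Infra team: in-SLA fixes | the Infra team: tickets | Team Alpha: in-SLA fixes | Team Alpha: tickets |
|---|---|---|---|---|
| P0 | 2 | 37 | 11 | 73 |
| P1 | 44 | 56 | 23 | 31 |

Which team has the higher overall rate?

the Infra team

P0: the Infra team 2/37 = 5.4%, Team Alpha 11/73 = 15.1% → Team Alpha
P1: the Infra team 44/56 = 78.6%, Team Alpha 23/31 = 74.2% → the Infra team
Overall: the Infra team 46/93 = 49.5%, Team Alpha 34/104 = 32.7% → the Infra team
(Neither sweeps every ticket group, but the Infra team has the higher pooled rate.)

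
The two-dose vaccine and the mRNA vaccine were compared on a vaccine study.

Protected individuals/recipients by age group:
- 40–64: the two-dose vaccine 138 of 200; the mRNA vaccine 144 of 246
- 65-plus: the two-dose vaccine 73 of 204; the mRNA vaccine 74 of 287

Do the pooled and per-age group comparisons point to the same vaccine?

40–64: the two-dose vaccine 138/200 = 69.0%, the mRNA vaccine 144/246 = 58.5% → the two-dose vaccine
65-plus: the two-dose vaccine 73/204 = 35.8%, the mRNA vaccine 74/287 = 25.8% → the two-dose vaccine
Overall: the two-dose vaccine 211/404 = 52.2%, the mRNA vaccine 218/533 = 40.9% → the two-dose vaccine
The two-dose vaccine wins overall and in every age group — no reversal.

Yes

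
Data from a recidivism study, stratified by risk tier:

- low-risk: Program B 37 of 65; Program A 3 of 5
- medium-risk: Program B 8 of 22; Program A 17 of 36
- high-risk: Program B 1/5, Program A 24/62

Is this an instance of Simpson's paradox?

Low-risk: Program B 37/65 = 56.9%, Program A 3/5 = 60.0% → Program A
Medium-risk: Program B 8/22 = 36.4%, Program A 17/36 = 47.2% → Program A
High-risk: Program B 1/5 = 20.0%, Program A 24/62 = 38.7% → Program A
Overall: Program B 46/92 = 50.0%, Program A 44/103 = 42.7% → Program B
Program A wins each risk group but Program B wins overall — the comparison reverses. Program A's participants skew toward high-risk, which has a lower base rate.

Yes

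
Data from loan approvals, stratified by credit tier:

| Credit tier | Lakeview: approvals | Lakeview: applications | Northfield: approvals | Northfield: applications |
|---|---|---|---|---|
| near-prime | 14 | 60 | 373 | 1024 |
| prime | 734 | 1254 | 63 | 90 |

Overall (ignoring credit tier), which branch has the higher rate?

Near-prime: Lakeview 14/60 = 23.3%, Northfield 373/1024 = 36.4% → Northfield
Prime: Lakeview 734/1254 = 58.5%, Northfield 63/90 = 70.0% → Northfield
Overall: Lakeview 748/1314 = 56.9%, Northfield 436/1114 = 39.1% → Lakeview
(Northfield wins every credit group but Lakeview wins overall — Northfield's applications skew toward the low-rate near-prime group.)

Lakeview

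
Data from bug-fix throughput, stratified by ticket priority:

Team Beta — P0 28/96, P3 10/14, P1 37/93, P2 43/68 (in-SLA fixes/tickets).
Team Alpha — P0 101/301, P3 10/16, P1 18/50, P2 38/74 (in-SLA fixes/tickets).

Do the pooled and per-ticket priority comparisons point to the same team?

P0: Team Beta 28/96 = 29.2%, Team Alpha 101/301 = 33.6% → Team Alpha
P3: Team Beta 10/14 = 71.4%, Team Alpha 10/16 = 62.5% → Team Beta
P1: Team Beta 37/93 = 39.8%, Team Alpha 18/50 = 36.0% → Team Beta
P2: Team Beta 43/68 = 63.2%, Team Alpha 38/74 = 51.4% → Team Beta
Overall: Team Beta 118/271 = 43.5%, Team Alpha 167/441 = 37.9% → Team Beta
Neither sweeps: Team Beta wins 3 of 4 groups, Team Alpha wins 1. Team Beta wins overall but not every group — no Simpson reversal.

No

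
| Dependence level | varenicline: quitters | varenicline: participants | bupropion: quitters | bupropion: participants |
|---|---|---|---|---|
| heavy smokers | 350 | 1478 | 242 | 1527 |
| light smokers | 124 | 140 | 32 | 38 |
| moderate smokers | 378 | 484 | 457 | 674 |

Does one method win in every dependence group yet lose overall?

Heavy smokers: varenicline 350/1478 = 23.7%, bupropion 242/1527 = 15.8% → varenicline
Light smokers: varenicline 124/140 = 88.6%, bupropion 32/38 = 84.2% → varenicline
Moderate smokers: varenicline 378/484 = 78.1%, bupropion 457/674 = 67.8% → varenicline
Overall: varenicline 852/2102 = 40.5%, bupropion 731/2239 = 32.6% → varenicline
Varenicline wins overall and in every dependence group — no reversal.

No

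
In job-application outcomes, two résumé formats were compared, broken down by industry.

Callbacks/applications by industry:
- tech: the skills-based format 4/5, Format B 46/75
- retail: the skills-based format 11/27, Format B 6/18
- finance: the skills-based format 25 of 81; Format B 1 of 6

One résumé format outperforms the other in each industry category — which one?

the skills-based format

Tech: the skills-based format 4/5 = 80.0%, Format B 46/75 = 61.3% → the skills-based format
Retail: the skills-based format 11/27 = 40.7%, Format B 6/18 = 33.3% → the skills-based format
Finance: the skills-based format 25/81 = 30.9%, Format B 1/6 = 16.7% → the skills-based format
The skills-based format has the higher rate in all 3 groups.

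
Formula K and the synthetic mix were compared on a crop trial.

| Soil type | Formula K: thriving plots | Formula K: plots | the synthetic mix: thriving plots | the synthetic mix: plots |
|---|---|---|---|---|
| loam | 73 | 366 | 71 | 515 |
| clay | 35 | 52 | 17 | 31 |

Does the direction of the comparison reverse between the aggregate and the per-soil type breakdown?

No

Loam: Formula K 73/366 = 19.9%, the synthetic mix 71/515 = 13.8% → Formula K
Clay: Formula K 35/52 = 67.3%, the synthetic mix 17/31 = 54.8% → Formula K
Overall: Formula K 108/418 = 25.8%, the synthetic mix 88/546 = 16.1% → Formula K
Formula K wins overall and in every soil group — no reversal.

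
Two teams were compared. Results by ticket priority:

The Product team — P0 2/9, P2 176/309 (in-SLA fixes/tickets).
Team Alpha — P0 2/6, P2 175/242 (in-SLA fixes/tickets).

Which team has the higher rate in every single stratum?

P0: the Product team 2/9 = 22.2%, Team Alpha 2/6 = 33.3% → Team Alpha
P2: the Product team 176/309 = 57.0%, Team Alpha 175/242 = 72.3% → Team Alpha
Team Alpha has the higher rate in both groups.

Team Alpha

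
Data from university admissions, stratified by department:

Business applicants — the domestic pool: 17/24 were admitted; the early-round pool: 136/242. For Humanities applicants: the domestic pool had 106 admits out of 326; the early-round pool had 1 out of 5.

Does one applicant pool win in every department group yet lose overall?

Business: the domestic pool 17/24 = 70.8%, the early-round pool 136/242 = 56.2% → the domestic pool
Humanities: the domestic pool 106/326 = 32.5%, the early-round pool 1/5 = 20.0% → the domestic pool
Overall: the domestic pool 123/350 = 35.1%, the early-round pool 137/247 = 55.5% → the early-round pool
The domestic pool wins each department group but the early-round pool wins overall — the comparison reverses. The domestic pool's applicants skew toward Humanities, which has a lower base rate.

Yes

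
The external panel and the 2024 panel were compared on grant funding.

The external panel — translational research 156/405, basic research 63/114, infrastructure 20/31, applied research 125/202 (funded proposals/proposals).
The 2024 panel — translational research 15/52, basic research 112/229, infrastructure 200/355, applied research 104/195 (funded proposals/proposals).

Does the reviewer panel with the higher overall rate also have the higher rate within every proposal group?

Translational research: the external panel 156/405 = 38.5%, the 2024 panel 15/52 = 28.8% → the external panel
Basic research: the external panel 63/114 = 55.3%, the 2024 panel 112/229 = 48.9% → the external panel
Infrastructure: the external panel 20/31 = 64.5%, the 2024 panel 200/355 = 56.3% → the external panel
Applied research: the external panel 125/202 = 61.9%, the 2024 panel 104/195 = 53.3% → the external panel
Overall: the external panel 364/752 = 48.4%, the 2024 panel 431/831 = 51.9% → the 2024 panel
The external panel wins each proposal group but the 2024 panel wins overall — the comparison reverses. The external panel's proposals skew toward translational research, which has a lower base rate.

No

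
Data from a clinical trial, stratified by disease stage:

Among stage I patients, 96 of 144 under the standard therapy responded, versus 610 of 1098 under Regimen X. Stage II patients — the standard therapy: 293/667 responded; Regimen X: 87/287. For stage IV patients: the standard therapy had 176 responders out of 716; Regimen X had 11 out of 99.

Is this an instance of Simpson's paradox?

Yes

Stage I: the standard therapy 96/144 = 66.7%, Regimen X 610/1098 = 55.6% → the standard therapy
Stage II: the standard therapy 293/667 = 43.9%, Regimen X 87/287 = 30.3% → the standard therapy
Stage IV: the standard therapy 176/716 = 24.6%, Regimen X 11/99 = 11.1% → the standard therapy
Overall: the standard therapy 565/1527 = 37.0%, Regimen X 708/1484 = 47.7% → Regimen X
The standard therapy wins each disease group but Regimen X wins overall — the comparison reverses. The standard therapy's patients skew toward stage IV, which has a lower base rate.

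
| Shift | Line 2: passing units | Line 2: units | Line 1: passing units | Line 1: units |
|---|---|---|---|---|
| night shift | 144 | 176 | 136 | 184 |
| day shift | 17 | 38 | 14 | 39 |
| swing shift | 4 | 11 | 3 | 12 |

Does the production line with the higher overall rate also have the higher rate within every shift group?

Night shift: Line 2 144/176 = 81.8%, Line 1 136/184 = 73.9% → Line 2
Day shift: Line 2 17/38 = 44.7%, Line 1 14/39 = 35.9% → Line 2
Swing shift: Line 2 4/11 = 36.4%, Line 1 3/12 = 25.0% → Line 2
Overall: Line 2 165/225 = 73.3%, Line 1 153/235 = 65.1% → Line 2
Line 2 wins overall and in every shift group — no reversal.

Yes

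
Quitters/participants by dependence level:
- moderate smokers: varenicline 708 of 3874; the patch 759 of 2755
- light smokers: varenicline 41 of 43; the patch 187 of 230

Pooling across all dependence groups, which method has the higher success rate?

the patch

Moderate smokers: varenicline 708/3874 = 18.3%, the patch 759/2755 = 27.5% → the patch
Light smokers: varenicline 41/43 = 95.3%, the patch 187/230 = 81.3% → varenicline
Overall: varenicline 749/3917 = 19.1%, the patch 946/2985 = 31.7% → the patch
(Neither sweeps every dependence group, but the patch has the higher pooled rate.)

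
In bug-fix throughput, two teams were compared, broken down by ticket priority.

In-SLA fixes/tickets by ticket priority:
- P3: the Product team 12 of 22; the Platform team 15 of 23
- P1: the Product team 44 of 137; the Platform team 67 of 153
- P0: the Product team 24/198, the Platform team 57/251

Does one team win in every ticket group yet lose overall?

No

P3: the Product team 12/22 = 54.5%, the Platform team 15/23 = 65.2% → the Platform team
P1: the Product team 44/137 = 32.1%, the Platform team 67/153 = 43.8% → the Platform team
P0: the Product team 24/198 = 12.1%, the Platform team 57/251 = 22.7% → the Platform team
Overall: the Product team 80/357 = 22.4%, the Platform team 139/427 = 32.6% → the Platform team
The Platform team wins overall and in every ticket group — no reversal.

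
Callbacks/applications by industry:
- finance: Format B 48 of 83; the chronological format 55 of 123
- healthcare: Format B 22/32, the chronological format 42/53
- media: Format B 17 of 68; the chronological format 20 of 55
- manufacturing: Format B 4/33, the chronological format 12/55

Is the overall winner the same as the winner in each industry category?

Finance: Format B 48/83 = 57.8%, the chronological format 55/123 = 44.7% → Format B
Healthcare: Format B 22/32 = 68.8%, the chronological format 42/53 = 79.2% → the chronological format
Media: Format B 17/68 = 25.0%, the chronological format 20/55 = 36.4% → the chronological format
Manufacturing: Format B 4/33 = 12.1%, the chronological format 12/55 = 21.8% → the chronological format
Overall: Format B 91/216 = 42.1%, the chronological format 129/286 = 45.1% → the chronological format
Neither sweeps: Format B wins 1 of 4 groups, the chronological format wins 3. The chronological format wins overall but not every group — no Simpson reversal.

No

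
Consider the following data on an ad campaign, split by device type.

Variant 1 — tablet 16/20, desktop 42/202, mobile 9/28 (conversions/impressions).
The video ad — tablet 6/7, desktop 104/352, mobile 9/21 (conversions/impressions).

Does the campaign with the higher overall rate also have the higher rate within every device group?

Yes

Tablet: Variant 1 16/20 = 80.0%, the video ad 6/7 = 85.7% → the video ad
Desktop: Variant 1 42/202 = 20.8%, the video ad 104/352 = 29.5% → the video ad
Mobile: Variant 1 9/28 = 32.1%, the video ad 9/21 = 42.9% → the video ad
Overall: Variant 1 67/250 = 26.8%, the video ad 119/380 = 31.3% → the video ad
The video ad wins overall and in every device group — no reversal.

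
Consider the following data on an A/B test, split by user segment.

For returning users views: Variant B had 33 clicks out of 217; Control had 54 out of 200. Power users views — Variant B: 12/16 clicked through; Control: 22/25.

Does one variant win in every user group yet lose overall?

No

Returning users: Variant B 33/217 = 15.2%, Control 54/200 = 27.0% → Control
Power users: Variant B 12/16 = 75.0%, Control 22/25 = 88.0% → Control
Overall: Variant B 45/233 = 19.3%, Control 76/225 = 33.8% → Control
Control wins overall and in every user group — no reversal.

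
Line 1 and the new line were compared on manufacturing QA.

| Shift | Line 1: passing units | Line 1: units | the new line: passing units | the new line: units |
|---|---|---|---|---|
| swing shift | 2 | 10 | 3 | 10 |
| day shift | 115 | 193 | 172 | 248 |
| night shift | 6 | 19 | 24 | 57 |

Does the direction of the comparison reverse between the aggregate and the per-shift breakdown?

Swing shift: Line 1 2/10 = 20.0%, the new line 3/10 = 30.0% → the new line
Day shift: Line 1 115/193 = 59.6%, the new line 172/248 = 69.4% → the new line
Night shift: Line 1 6/19 = 31.6%, the new line 24/57 = 42.1% → the new line
Overall: Line 1 123/222 = 55.4%, the new line 199/315 = 63.2% → the new line
The new line wins overall and in every shift group — no reversal.

No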